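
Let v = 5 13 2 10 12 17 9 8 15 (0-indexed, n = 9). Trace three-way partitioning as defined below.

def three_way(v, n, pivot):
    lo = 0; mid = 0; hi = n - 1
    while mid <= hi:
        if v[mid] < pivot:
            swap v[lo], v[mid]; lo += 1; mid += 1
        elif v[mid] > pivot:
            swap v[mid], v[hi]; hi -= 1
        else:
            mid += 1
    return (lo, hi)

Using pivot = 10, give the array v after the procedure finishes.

5 8 2 9 10 17 12 15 13

pivot = 10; lo=0, mid=0, hi=8
v[mid]=5<10: swap v[0],v[0]; lo=1,mid=1 → 5 13 2 10 12 17 9 8 15
v[mid]=13>10: swap v[1],v[8]; hi=7 → 5 15 2 10 12 17 9 8 13
v[mid]=15>10: swap v[1],v[7]; hi=6 → 5 8 2 10 12 17 9 15 13
v[mid]=8<10: swap v[1],v[1]; lo=2,mid=2 → 5 8 2 10 12 17 9 15 13
v[mid]=2<10: swap v[2],v[2]; lo=3,mid=3 → 5 8 2 10 12 17 9 15 13
v[mid]=10=10: mid=4
v[mid]=12>10: swap v[4],v[6]; hi=5 → 5 8 2 10 9 17 12 15 13
v[mid]=9<10: swap v[3],v[4]; lo=4,mid=5 → 5 8 2 9 10 17 12 15 13
v[mid]=17>10: swap v[5],v[5]; hi=4 → 5 8 2 9 10 17 12 15 13
end: lo=4, hi=4; v = 5 8 2 9 10 17 12 15 13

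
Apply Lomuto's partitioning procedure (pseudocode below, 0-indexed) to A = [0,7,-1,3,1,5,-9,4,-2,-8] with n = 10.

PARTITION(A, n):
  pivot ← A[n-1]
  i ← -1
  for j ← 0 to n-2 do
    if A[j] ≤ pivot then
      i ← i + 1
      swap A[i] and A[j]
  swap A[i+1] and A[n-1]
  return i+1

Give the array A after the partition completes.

[-9,-8,-1,3,1,5,0,4,-2,7]

pivot = A[9] = -8; i = -1
j=0: A[0]=0 > -8 → no swap
j=1: A[1]=7 > -8 → no swap
j=2: A[2]=-1 > -8 → no swap
j=3: A[3]=3 > -8 → no swap
j=4: A[4]=1 > -8 → no swap
j=5: A[5]=5 > -8 → no swap
j=6: A[6]=-9 ≤ -8 → i=0, swap A[0],A[6] → [-9,7,-1,3,1,5,0,4,-2,-8]
j=7: A[7]=4 > -8 → no swap
j=8: A[8]=-2 > -8 → no swap
final swap A[1],A[9] → [-9,-8,-1,3,1,5,0,4,-2,7]; return 1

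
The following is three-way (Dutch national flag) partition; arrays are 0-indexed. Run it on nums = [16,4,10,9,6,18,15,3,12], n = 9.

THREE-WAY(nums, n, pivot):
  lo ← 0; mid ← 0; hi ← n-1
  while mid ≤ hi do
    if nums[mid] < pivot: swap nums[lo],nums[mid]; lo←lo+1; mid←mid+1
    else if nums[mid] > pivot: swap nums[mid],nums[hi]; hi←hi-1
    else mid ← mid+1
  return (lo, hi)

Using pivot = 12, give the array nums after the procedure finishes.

[4,10,9,6,3,12,15,18,16]

lo=0 mid=0 hi=8
16>12: swap(0,8), hi=7 ⇒ [12,4,10,9,6,18,15,3,16]
12=12: mid=1
4<12: swap(0,1), lo=1 mid=2 ⇒ [4,12,10,9,6,18,15,3,16]
10<12: swap(1,2), lo=2 mid=3 ⇒ [4,10,12,9,6,18,15,3,16]
9<12: swap(2,3), lo=3 mid=4 ⇒ [4,10,9,12,6,18,15,3,16]
6<12: swap(3,4), lo=4 mid=5 ⇒ [4,10,9,6,12,18,15,3,16]
18>12: swap(5,7), hi=6 ⇒ [4,10,9,6,12,3,15,18,16]
3<12: swap(4,5), lo=5 mid=6 ⇒ [4,10,9,6,3,12,15,18,16]
15>12: swap(6,6), hi=5 ⇒ [4,10,9,6,3,12,15,18,16]
done. lo=5 hi=5; nums=[4,10,9,6,3,12,15,18,16]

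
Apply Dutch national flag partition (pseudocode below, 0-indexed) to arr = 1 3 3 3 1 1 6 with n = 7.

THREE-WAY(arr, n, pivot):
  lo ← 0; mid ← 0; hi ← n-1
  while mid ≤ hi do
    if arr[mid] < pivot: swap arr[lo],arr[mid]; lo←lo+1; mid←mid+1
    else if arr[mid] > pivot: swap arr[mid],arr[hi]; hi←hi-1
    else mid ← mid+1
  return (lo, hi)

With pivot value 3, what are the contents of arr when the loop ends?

lo=0 mid=0 hi=6
1<3: swap(0,0), lo=1 mid=1 ⇒ 1 3 3 3 1 1 6
3=3: mid=2
3=3: mid=3
3=3: mid=4
1<3: swap(1,4), lo=2 mid=5 ⇒ 1 1 3 3 3 1 6
1<3: swap(2,5), lo=3 mid=6 ⇒ 1 1 1 3 3 3 6
6>3: swap(6,6), hi=5 ⇒ 1 1 1 3 3 3 6
done. lo=3 hi=5; arr=1 1 1 3 3 3 6

1 1 1 3 3 3 6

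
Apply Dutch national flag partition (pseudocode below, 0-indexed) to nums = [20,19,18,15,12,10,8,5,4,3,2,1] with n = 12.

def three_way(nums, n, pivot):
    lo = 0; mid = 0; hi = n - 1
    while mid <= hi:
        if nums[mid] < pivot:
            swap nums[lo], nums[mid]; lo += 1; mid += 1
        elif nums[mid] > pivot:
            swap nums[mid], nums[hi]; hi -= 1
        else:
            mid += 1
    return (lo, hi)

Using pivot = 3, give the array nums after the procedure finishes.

lo=0 mid=0 hi=11
20>3: swap(0,11), hi=10 ⇒ [1,19,18,15,12,10,8,5,4,3,2,20]
1<3: swap(0,0), lo=1 mid=1 ⇒ [1,19,18,15,12,10,8,5,4,3,2,20]
19>3: swap(1,10), hi=9 ⇒ [1,2,18,15,12,10,8,5,4,3,19,20]
2<3: swap(1,1), lo=2 mid=2 ⇒ [1,2,18,15,12,10,8,5,4,3,19,20]
18>3: swap(2,9), hi=8 ⇒ [1,2,3,15,12,10,8,5,4,18,19,20]
3=3: mid=3
15>3: swap(3,8), hi=7 ⇒ [1,2,3,4,12,10,8,5,15,18,19,20]
4>3: swap(3,7), hi=6 ⇒ [1,2,3,5,12,10,8,4,15,18,19,20]
5>3: swap(3,6), hi=5 ⇒ [1,2,3,8,12,10,5,4,15,18,19,20]
8>3: swap(3,5), hi=4 ⇒ [1,2,3,10,12,8,5,4,15,18,19,20]
10>3: swap(3,4), hi=3 ⇒ [1,2,3,12,10,8,5,4,15,18,19,20]
12>3: swap(3,3), hi=2 ⇒ [1,2,3,12,10,8,5,4,15,18,19,20]
done. lo=2 hi=2; nums=[1,2,3,12,10,8,5,4,15,18,19,20]

[1,2,3,12,10,8,5,4,15,18,19,20]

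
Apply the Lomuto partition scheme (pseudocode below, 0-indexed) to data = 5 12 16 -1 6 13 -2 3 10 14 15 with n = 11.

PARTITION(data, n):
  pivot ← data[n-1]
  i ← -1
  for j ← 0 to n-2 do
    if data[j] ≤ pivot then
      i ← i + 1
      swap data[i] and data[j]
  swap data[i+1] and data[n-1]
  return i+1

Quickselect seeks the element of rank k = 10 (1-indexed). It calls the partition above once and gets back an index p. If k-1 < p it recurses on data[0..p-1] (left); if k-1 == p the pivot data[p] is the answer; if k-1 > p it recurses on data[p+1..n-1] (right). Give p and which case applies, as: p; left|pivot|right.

pivot = data[10] = 15; i = -1
j=0: data[0]=5 ≤ 15 → i=0, swap data[0],data[0] (no change) → 5 12 16 -1 6 13 -2 3 10 14 15
j=1: data[1]=12 ≤ 15 → i=1, swap data[1],data[1] (no change) → 5 12 16 -1 6 13 -2 3 10 14 15
j=2: data[2]=16 > 15 → no swap
j=3: data[3]=-1 ≤ 15 → i=2, swap data[2],data[3] → 5 12 -1 16 6 13 -2 3 10 14 15
j=4: data[4]=6 ≤ 15 → i=3, swap data[3],data[4] → 5 12 -1 6 16 13 -2 3 10 14 15
j=5: data[5]=13 ≤ 15 → i=4, swap data[4],data[5] → 5 12 -1 6 13 16 -2 3 10 14 15
j=6: data[6]=-2 ≤ 15 → i=5, swap data[5],data[6] → 5 12 -1 6 13 -2 16 3 10 14 15
j=7: data[7]=3 ≤ 15 → i=6, swap data[6],data[7] → 5 12 -1 6 13 -2 3 16 10 14 15
j=8: data[8]=10 ≤ 15 → i=7, swap data[7],data[8] → 5 12 -1 6 13 -2 3 10 16 14 15
j=9: data[9]=14 ≤ 15 → i=8, swap data[8],data[9] → 5 12 -1 6 13 -2 3 10 14 16 15
final swap data[9],data[10] → 5 12 -1 6 13 -2 3 10 14 15 16; return 9
p = 9; k-1 = 9 == 9 ⇒ pivot

9; pivot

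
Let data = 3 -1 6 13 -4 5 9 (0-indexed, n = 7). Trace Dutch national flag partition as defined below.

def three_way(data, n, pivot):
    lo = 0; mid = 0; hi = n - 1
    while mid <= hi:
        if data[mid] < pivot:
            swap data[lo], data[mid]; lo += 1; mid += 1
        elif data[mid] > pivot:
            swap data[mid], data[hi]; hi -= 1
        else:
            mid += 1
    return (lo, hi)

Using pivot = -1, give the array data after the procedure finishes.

pivot = -1; lo=0, mid=0, hi=6
data[mid]=3>-1: swap data[0],data[6]; hi=5 → 9 -1 6 13 -4 5 3
data[mid]=9>-1: swap data[0],data[5]; hi=4 → 5 -1 6 13 -4 9 3
data[mid]=5>-1: swap data[0],data[4]; hi=3 → -4 -1 6 13 5 9 3
data[mid]=-4<-1: swap data[0],data[0]; lo=1,mid=1 → -4 -1 6 13 5 9 3
data[mid]=-1=-1: mid=2
data[mid]=6>-1: swap data[2],data[3]; hi=2 → -4 -1 13 6 5 9 3
data[mid]=13>-1: swap data[2],data[2]; hi=1 → -4 -1 13 6 5 9 3
end: lo=1, hi=1; data = -4 -1 13 6 5 9 3

-4 -1 13 6 5 9 3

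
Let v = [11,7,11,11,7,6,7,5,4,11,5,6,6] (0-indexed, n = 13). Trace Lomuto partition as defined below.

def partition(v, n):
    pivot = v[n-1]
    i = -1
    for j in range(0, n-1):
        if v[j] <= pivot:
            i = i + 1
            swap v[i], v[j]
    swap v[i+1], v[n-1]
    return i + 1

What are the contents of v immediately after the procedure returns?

pivot=6, i=-1
j=0: 11>6, skip
j=1: 7>6, skip
j=2: 11>6, skip
j=3: 11>6, skip
j=4: 7>6, skip
j=5: 6≤6, i=0, swap(0,5) ⇒ [6,7,11,11,7,11,7,5,4,11,5,6,6]
j=6: 7>6, skip
j=7: 5≤6, i=1, swap(1,7) ⇒ [6,5,11,11,7,11,7,7,4,11,5,6,6]
j=8: 4≤6, i=2, swap(2,8) ⇒ [6,5,4,11,7,11,7,7,11,11,5,6,6]
j=9: 11>6, skip
j=10: 5≤6, i=3, swap(3,10) ⇒ [6,5,4,5,7,11,7,7,11,11,11,6,6]
j=11: 6≤6, i=4, swap(4,11) ⇒ [6,5,4,5,6,11,7,7,11,11,11,7,6]
swap(5,12) ⇒ [6,5,4,5,6,6,7,7,11,11,11,7,11]; return 5

[6,5,4,5,6,6,7,7,11,11,11,7,11]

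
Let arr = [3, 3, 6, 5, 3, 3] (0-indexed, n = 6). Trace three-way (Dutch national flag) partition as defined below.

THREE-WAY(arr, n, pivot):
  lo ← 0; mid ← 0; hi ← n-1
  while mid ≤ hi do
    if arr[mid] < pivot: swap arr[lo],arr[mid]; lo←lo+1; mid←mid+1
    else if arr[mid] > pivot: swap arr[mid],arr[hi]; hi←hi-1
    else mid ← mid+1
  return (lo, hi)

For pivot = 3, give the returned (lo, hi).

(0, 3)

pivot = 3; lo=0, mid=0, hi=5
arr[mid]=3=3: mid=1
arr[mid]=3=3: mid=2
arr[mid]=6>3: swap arr[2],arr[5]; hi=4 → [3, 3, 3, 5, 3, 6]
arr[mid]=3=3: mid=3
arr[mid]=5>3: swap arr[3],arr[4]; hi=3 → [3, 3, 3, 3, 5, 6]
arr[mid]=3=3: mid=4
end: lo=0, hi=3; arr = [3, 3, 3, 3, 5, 6]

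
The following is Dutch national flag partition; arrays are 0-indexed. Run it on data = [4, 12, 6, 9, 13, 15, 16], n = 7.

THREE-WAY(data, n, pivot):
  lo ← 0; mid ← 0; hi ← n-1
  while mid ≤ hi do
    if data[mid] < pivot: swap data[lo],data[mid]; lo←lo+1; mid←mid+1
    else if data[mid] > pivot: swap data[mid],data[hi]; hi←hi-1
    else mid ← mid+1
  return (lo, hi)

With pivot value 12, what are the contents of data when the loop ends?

[4, 6, 9, 12, 15, 16, 13]

lo=0 mid=0 hi=6
4<12: swap(0,0), lo=1 mid=1 ⇒ [4, 12, 6, 9, 13, 15, 16]
12=12: mid=2
6<12: swap(1,2), lo=2 mid=3 ⇒ [4, 6, 12, 9, 13, 15, 16]
9<12: swap(2,3), lo=3 mid=4 ⇒ [4, 6, 9, 12, 13, 15, 16]
13>12: swap(4,6), hi=5 ⇒ [4, 6, 9, 12, 16, 15, 13]
16>12: swap(4,5), hi=4 ⇒ [4, 6, 9, 12, 15, 16, 13]
15>12: swap(4,4), hi=3 ⇒ [4, 6, 9, 12, 15, 16, 13]
done. lo=3 hi=3; data=[4, 6, 9, 12, 15, 16, 13]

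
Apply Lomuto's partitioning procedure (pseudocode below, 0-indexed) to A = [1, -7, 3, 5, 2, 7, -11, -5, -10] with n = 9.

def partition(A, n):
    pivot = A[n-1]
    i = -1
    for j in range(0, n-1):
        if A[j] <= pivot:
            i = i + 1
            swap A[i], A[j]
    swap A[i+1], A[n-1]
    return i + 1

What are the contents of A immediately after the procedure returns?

pivot=-10, i=-1
j=0: 1>-10, skip
j=1: -7>-10, skip
j=2: 3>-10, skip
j=3: 5>-10, skip
j=4: 2>-10, skip
j=5: 7>-10, skip
j=6: -11≤-10, i=0, swap(0,6) ⇒ [-11, -7, 3, 5, 2, 7, 1, -5, -10]
j=7: -5>-10, skip
swap(1,8) ⇒ [-11, -10, 3, 5, 2, 7, 1, -5, -7]; return 1

[-11, -10, 3, 5, 2, 7, 1, -5, -7]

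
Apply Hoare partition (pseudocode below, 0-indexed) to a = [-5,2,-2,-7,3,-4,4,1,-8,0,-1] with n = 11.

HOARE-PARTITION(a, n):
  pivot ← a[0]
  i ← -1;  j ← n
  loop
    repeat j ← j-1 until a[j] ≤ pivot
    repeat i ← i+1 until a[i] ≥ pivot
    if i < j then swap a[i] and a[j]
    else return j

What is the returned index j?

pivot = a[0] = -5; i = -1, j = 11
j→8 (a[8]=-8≤-5), i→0 (a[0]=-5≥-5); i<j, swap → [-8,2,-2,-7,3,-4,4,1,-5,0,-1]
j→3 (a[3]=-7≤-5), i→1 (a[1]=2≥-5); i<j, swap → [-8,-7,-2,2,3,-4,4,1,-5,0,-1]
j→1, i→2; i≥j, return j=1. a = [-8,-7,-2,2,3,-4,4,1,-5,0,-1]

1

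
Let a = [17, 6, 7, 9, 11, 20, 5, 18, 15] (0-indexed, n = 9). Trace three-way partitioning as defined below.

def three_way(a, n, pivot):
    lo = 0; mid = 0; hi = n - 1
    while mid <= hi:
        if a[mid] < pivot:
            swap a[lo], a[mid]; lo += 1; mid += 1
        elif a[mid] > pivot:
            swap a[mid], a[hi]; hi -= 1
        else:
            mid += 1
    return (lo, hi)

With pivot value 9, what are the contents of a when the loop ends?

[5, 6, 7, 9, 20, 11, 18, 15, 17]

pivot = 9; lo=0, mid=0, hi=8
a[mid]=17>9: swap a[0],a[8]; hi=7 → [15, 6, 7, 9, 11, 20, 5, 18, 17]
a[mid]=15>9: swap a[0],a[7]; hi=6 → [18, 6, 7, 9, 11, 20, 5, 15, 17]
a[mid]=18>9: swap a[0],a[6]; hi=5 → [5, 6, 7, 9, 11, 20, 18, 15, 17]
a[mid]=5<9: swap a[0],a[0]; lo=1,mid=1 → [5, 6, 7, 9, 11, 20, 18, 15, 17]
a[mid]=6<9: swap a[1],a[1]; lo=2,mid=2 → [5, 6, 7, 9, 11, 20, 18, 15, 17]
a[mid]=7<9: swap a[2],a[2]; lo=3,mid=3 → [5, 6, 7, 9, 11, 20, 18, 15, 17]
a[mid]=9=9: mid=4
a[mid]=11>9: swap a[4],a[5]; hi=4 → [5, 6, 7, 9, 20, 11, 18, 15, 17]
a[mid]=20>9: swap a[4],a[4]; hi=3 → [5, 6, 7, 9, 20, 11, 18, 15, 17]
end: lo=3, hi=3; a = [5, 6, 7, 9, 20, 11, 18, 15, 17]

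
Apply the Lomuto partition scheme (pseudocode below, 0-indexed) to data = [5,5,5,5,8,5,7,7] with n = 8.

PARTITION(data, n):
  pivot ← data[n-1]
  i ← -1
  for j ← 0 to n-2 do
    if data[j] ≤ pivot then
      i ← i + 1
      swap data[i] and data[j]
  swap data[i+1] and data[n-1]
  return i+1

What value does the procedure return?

pivot = data[7] = 7; i = -1
j=0: data[0]=5 ≤ 7 → i=0, swap data[0],data[0] (no change) → [5,5,5,5,8,5,7,7]
j=1: data[1]=5 ≤ 7 → i=1, swap data[1],data[1] (no change) → [5,5,5,5,8,5,7,7]
j=2: data[2]=5 ≤ 7 → i=2, swap data[2],data[2] (no change) → [5,5,5,5,8,5,7,7]
j=3: data[3]=5 ≤ 7 → i=3, swap data[3],data[3] (no change) → [5,5,5,5,8,5,7,7]
j=4: data[4]=8 > 7 → no swap
j=5: data[5]=5 ≤ 7 → i=4, swap data[4],data[5] → [5,5,5,5,5,8,7,7]
j=6: data[6]=7 ≤ 7 → i=5, swap data[5],data[6] → [5,5,5,5,5,7,8,7]
final swap data[6],data[7] → [5,5,5,5,5,7,7,8]; return 6

6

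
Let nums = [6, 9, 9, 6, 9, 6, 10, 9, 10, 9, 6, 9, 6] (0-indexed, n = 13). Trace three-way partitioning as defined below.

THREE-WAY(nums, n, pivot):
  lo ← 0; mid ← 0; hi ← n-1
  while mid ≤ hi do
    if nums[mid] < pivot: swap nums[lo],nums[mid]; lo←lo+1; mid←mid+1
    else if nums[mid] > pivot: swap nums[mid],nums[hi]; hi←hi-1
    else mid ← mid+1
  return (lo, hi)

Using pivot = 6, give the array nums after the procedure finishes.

pivot = 6; lo=0, mid=0, hi=12
nums[mid]=6=6: mid=1
nums[mid]=9>6: swap nums[1],nums[12]; hi=11 → [6, 6, 9, 6, 9, 6, 10, 9, 10, 9, 6, 9, 9]
nums[mid]=6=6: mid=2
nums[mid]=9>6: swap nums[2],nums[11]; hi=10 → [6, 6, 9, 6, 9, 6, 10, 9, 10, 9, 6, 9, 9]
nums[mid]=9>6: swap nums[2],nums[10]; hi=9 → [6, 6, 6, 6, 9, 6, 10, 9, 10, 9, 9, 9, 9]
nums[mid]=6=6: mid=3
nums[mid]=6=6: mid=4
nums[mid]=9>6: swap nums[4],nums[9]; hi=8 → [6, 6, 6, 6, 9, 6, 10, 9, 10, 9, 9, 9, 9]
nums[mid]=9>6: swap nums[4],nums[8]; hi=7 → [6, 6, 6, 6, 10, 6, 10, 9, 9, 9, 9, 9, 9]
nums[mid]=10>6: swap nums[4],nums[7]; hi=6 → [6, 6, 6, 6, 9, 6, 10, 10, 9, 9, 9, 9, 9]
nums[mid]=9>6: swap nums[4],nums[6]; hi=5 → [6, 6, 6, 6, 10, 6, 9, 10, 9, 9, 9, 9, 9]
nums[mid]=10>6: swap nums[4],nums[5]; hi=4 → [6, 6, 6, 6, 6, 10, 9, 10, 9, 9, 9, 9, 9]
nums[mid]=6=6: mid=5
end: lo=0, hi=4; nums = [6, 6, 6, 6, 6, 10, 9, 10, 9, 9, 9, 9, 9]

[6, 6, 6, 6, 6, 10, 9, 10, 9, 9, 9, 9, 9]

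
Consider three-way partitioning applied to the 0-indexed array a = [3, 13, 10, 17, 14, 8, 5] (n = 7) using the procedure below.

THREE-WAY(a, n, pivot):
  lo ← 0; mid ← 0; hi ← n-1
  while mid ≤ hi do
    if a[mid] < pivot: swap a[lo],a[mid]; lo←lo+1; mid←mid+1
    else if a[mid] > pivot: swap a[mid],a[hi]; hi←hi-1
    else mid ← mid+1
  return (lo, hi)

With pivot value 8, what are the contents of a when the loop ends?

[3, 5, 8, 14, 17, 10, 13]

pivot = 8; lo=0, mid=0, hi=6
a[mid]=3<8: swap a[0],a[0]; lo=1,mid=1 → [3, 13, 10, 17, 14, 8, 5]
a[mid]=13>8: swap a[1],a[6]; hi=5 → [3, 5, 10, 17, 14, 8, 13]
a[mid]=5<8: swap a[1],a[1]; lo=2,mid=2 → [3, 5, 10, 17, 14, 8, 13]
a[mid]=10>8: swap a[2],a[5]; hi=4 → [3, 5, 8, 17, 14, 10, 13]
a[mid]=8=8: mid=3
a[mid]=17>8: swap a[3],a[4]; hi=3 → [3, 5, 8, 14, 17, 10, 13]
a[mid]=14>8: swap a[3],a[3]; hi=2 → [3, 5, 8, 14, 17, 10, 13]
end: lo=2, hi=2; a = [3, 5, 8, 14, 17, 10, 13]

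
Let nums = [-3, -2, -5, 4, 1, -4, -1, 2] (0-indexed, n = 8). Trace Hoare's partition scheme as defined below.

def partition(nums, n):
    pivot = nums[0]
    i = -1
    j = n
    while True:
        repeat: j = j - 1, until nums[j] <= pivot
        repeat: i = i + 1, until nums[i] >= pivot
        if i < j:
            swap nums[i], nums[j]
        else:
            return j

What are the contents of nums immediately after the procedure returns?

[-4, -5, -2, 4, 1, -3, -1, 2]

pivot = nums[0] = -3; i = -1, j = 8
j→5 (nums[5]=-4≤-3), i→0 (nums[0]=-3≥-3); i<j, swap → [-4, -2, -5, 4, 1, -3, -1, 2]
j→2 (nums[2]=-5≤-3), i→1 (nums[1]=-2≥-3); i<j, swap → [-4, -5, -2, 4, 1, -3, -1, 2]
j→1, i→2; i≥j, return j=1. nums = [-4, -5, -2, 4, 1, -3, -1, 2]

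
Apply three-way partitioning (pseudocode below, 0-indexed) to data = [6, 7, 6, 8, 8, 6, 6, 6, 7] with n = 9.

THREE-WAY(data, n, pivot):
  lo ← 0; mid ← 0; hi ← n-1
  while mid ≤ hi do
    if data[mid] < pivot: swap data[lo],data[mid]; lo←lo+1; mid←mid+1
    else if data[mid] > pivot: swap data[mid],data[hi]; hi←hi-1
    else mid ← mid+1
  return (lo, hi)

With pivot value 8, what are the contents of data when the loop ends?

lo=0 mid=0 hi=8
6<8: swap(0,0), lo=1 mid=1 ⇒ [6, 7, 6, 8, 8, 6, 6, 6, 7]
7<8: swap(1,1), lo=2 mid=2 ⇒ [6, 7, 6, 8, 8, 6, 6, 6, 7]
6<8: swap(2,2), lo=3 mid=3 ⇒ [6, 7, 6, 8, 8, 6, 6, 6, 7]
8=8: mid=4
8=8: mid=5
6<8: swap(3,5), lo=4 mid=6 ⇒ [6, 7, 6, 6, 8, 8, 6, 6, 7]
6<8: swap(4,6), lo=5 mid=7 ⇒ [6, 7, 6, 6, 6, 8, 8, 6, 7]
6<8: swap(5,7), lo=6 mid=8 ⇒ [6, 7, 6, 6, 6, 6, 8, 8, 7]
7<8: swap(6,8), lo=7 mid=9 ⇒ [6, 7, 6, 6, 6, 6, 7, 8, 8]
done. lo=7 hi=8; data=[6, 7, 6, 6, 6, 6, 7, 8, 8]

[6, 7, 6, 6, 6, 6, 7, 8, 8]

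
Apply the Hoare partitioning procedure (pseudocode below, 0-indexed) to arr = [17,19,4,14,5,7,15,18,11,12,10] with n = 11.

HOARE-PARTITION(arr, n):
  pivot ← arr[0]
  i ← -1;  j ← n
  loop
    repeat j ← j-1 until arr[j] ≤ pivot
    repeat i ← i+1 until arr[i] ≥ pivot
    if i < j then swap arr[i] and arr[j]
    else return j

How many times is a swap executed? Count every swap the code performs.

3

pivot=17
j stops at 10 (10), i stops at 0 (17); swap ⇒ [10,19,4,14,5,7,15,18,11,12,17]
j stops at 9 (12), i stops at 1 (19); swap ⇒ [10,12,4,14,5,7,15,18,11,19,17]
j stops at 8 (11), i stops at 7 (18); swap ⇒ [10,12,4,14,5,7,15,11,18,19,17]
j stops at 7, i stops at 8; i≥j ⇒ return 7. arr=[10,12,4,14,5,7,15,11,18,19,17]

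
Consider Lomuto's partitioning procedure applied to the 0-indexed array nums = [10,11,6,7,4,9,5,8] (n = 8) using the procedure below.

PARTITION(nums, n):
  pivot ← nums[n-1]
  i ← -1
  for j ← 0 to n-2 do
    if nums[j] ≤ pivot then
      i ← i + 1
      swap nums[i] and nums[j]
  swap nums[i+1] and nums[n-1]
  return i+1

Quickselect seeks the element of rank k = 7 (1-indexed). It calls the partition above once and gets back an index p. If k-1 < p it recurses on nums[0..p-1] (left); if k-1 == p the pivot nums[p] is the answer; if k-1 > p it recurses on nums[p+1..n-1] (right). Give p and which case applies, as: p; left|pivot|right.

pivot=8, i=-1
j=0: 10>8, skip
j=1: 11>8, skip
j=2: 6≤8, i=0, swap(0,2) ⇒ [6,11,10,7,4,9,5,8]
j=3: 7≤8, i=1, swap(1,3) ⇒ [6,7,10,11,4,9,5,8]
j=4: 4≤8, i=2, swap(2,4) ⇒ [6,7,4,11,10,9,5,8]
j=5: 9>8, skip
j=6: 5≤8, i=3, swap(3,6) ⇒ [6,7,4,5,10,9,11,8]
swap(4,7) ⇒ [6,7,4,5,8,9,11,10]; return 4
p = 4; k-1 = 6 > 4 ⇒ right

4; right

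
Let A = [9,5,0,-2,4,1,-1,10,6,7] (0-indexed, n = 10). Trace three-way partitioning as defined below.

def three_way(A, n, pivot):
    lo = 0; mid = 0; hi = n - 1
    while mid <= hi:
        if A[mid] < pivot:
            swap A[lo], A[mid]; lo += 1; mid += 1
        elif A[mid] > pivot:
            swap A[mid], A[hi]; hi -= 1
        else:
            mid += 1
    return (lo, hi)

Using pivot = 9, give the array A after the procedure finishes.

lo=0 mid=0 hi=9
9=9: mid=1
5<9: swap(0,1), lo=1 mid=2 ⇒ [5,9,0,-2,4,1,-1,10,6,7]
0<9: swap(1,2), lo=2 mid=3 ⇒ [5,0,9,-2,4,1,-1,10,6,7]
-2<9: swap(2,3), lo=3 mid=4 ⇒ [5,0,-2,9,4,1,-1,10,6,7]
4<9: swap(3,4), lo=4 mid=5 ⇒ [5,0,-2,4,9,1,-1,10,6,7]
1<9: swap(4,5), lo=5 mid=6 ⇒ [5,0,-2,4,1,9,-1,10,6,7]
-1<9: swap(5,6), lo=6 mid=7 ⇒ [5,0,-2,4,1,-1,9,10,6,7]
10>9: swap(7,9), hi=8 ⇒ [5,0,-2,4,1,-1,9,7,6,10]
7<9: swap(6,7), lo=7 mid=8 ⇒ [5,0,-2,4,1,-1,7,9,6,10]
6<9: swap(7,8), lo=8 mid=9 ⇒ [5,0,-2,4,1,-1,7,6,9,10]
done. lo=8 hi=8; A=[5,0,-2,4,1,-1,7,6,9,10]

[5,0,-2,4,1,-1,7,6,9,10]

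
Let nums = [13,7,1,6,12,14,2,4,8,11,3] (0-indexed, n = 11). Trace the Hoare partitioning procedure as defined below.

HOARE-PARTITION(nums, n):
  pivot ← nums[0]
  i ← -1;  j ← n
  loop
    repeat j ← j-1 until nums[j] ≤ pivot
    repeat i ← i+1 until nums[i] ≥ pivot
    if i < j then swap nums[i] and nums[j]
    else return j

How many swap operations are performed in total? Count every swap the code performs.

pivot = nums[0] = 13; i = -1, j = 11
j→10 (nums[10]=3≤13), i→0 (nums[0]=13≥13); i<j, swap → [3,7,1,6,12,14,2,4,8,11,13]
j→9 (nums[9]=11≤13), i→5 (nums[5]=14≥13); i<j, swap → [3,7,1,6,12,11,2,4,8,14,13]
j→8, i→9; i≥j, return j=8. nums = [3,7,1,6,12,11,2,4,8,14,13]

2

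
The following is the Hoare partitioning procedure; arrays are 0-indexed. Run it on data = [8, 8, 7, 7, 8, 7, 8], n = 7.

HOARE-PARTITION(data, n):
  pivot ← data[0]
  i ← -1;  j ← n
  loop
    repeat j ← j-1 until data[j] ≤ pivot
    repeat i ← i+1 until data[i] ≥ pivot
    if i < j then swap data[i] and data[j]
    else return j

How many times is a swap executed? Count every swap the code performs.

pivot = data[0] = 8; i = -1, j = 7
j→6 (data[6]=8≤8), i→0 (data[0]=8≥8); i<j, swap → [8, 8, 7, 7, 8, 7, 8]
j→5 (data[5]=7≤8), i→1 (data[1]=8≥8); i<j, swap → [8, 7, 7, 7, 8, 8, 8]
j→4, i→4; i≥j, return j=4. data = [8, 7, 7, 7, 8, 8, 8]

2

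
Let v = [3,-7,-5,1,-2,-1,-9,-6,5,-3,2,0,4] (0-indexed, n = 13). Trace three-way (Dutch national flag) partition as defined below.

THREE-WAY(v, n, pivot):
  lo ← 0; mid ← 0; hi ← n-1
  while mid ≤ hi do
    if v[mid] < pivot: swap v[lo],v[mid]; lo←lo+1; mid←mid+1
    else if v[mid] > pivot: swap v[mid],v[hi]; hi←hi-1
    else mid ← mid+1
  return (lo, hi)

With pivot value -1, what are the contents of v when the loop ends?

[-3,-7,-5,-6,-2,-9,-1,5,1,2,0,4,3]

lo=0 mid=0 hi=12
3>-1: swap(0,12), hi=11 ⇒ [4,-7,-5,1,-2,-1,-9,-6,5,-3,2,0,3]
4>-1: swap(0,11), hi=10 ⇒ [0,-7,-5,1,-2,-1,-9,-6,5,-3,2,4,3]
0>-1: swap(0,10), hi=9 ⇒ [2,-7,-5,1,-2,-1,-9,-6,5,-3,0,4,3]
2>-1: swap(0,9), hi=8 ⇒ [-3,-7,-5,1,-2,-1,-9,-6,5,2,0,4,3]
-3<-1: swap(0,0), lo=1 mid=1 ⇒ [-3,-7,-5,1,-2,-1,-9,-6,5,2,0,4,3]
-7<-1: swap(1,1), lo=2 mid=2 ⇒ [-3,-7,-5,1,-2,-1,-9,-6,5,2,0,4,3]
-5<-1: swap(2,2), lo=3 mid=3 ⇒ [-3,-7,-5,1,-2,-1,-9,-6,5,2,0,4,3]
1>-1: swap(3,8), hi=7 ⇒ [-3,-7,-5,5,-2,-1,-9,-6,1,2,0,4,3]
5>-1: swap(3,7), hi=6 ⇒ [-3,-7,-5,-6,-2,-1,-9,5,1,2,0,4,3]
-6<-1: swap(3,3), lo=4 mid=4 ⇒ [-3,-7,-5,-6,-2,-1,-9,5,1,2,0,4,3]
-2<-1: swap(4,4), lo=5 mid=5 ⇒ [-3,-7,-5,-6,-2,-1,-9,5,1,2,0,4,3]
-1=-1: mid=6
-9<-1: swap(5,6), lo=6 mid=7 ⇒ [-3,-7,-5,-6,-2,-9,-1,5,1,2,0,4,3]
done. lo=6 hi=6; v=[-3,-7,-5,-6,-2,-9,-1,5,1,2,0,4,3]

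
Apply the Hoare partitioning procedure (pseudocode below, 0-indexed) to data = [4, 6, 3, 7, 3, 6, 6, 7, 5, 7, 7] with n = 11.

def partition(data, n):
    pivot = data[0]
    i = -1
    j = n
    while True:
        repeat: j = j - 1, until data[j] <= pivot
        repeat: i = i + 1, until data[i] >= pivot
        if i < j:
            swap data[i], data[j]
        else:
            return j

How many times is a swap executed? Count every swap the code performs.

pivot = data[0] = 4; i = -1, j = 11
j→4 (data[4]=3≤4), i→0 (data[0]=4≥4); i<j, swap → [3, 6, 3, 7, 4, 6, 6, 7, 5, 7, 7]
j→2 (data[2]=3≤4), i→1 (data[1]=6≥4); i<j, swap → [3, 3, 6, 7, 4, 6, 6, 7, 5, 7, 7]
j→1, i→2; i≥j, return j=1. data = [3, 3, 6, 7, 4, 6, 6, 7, 5, 7, 7]

2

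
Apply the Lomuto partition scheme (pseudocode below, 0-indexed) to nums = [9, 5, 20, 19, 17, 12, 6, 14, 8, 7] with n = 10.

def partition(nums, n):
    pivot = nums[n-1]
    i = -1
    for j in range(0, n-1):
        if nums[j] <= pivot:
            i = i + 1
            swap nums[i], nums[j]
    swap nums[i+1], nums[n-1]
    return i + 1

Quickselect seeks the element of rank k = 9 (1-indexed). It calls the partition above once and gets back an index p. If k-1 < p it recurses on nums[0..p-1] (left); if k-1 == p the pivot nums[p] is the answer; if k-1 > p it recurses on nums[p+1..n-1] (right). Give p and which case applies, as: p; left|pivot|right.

pivot = nums[9] = 7; i = -1
j=0: nums[0]=9 > 7 → no swap
j=1: nums[1]=5 ≤ 7 → i=0, swap nums[0],nums[1] → [5, 9, 20, 19, 17, 12, 6, 14, 8, 7]
j=2: nums[2]=20 > 7 → no swap
j=3: nums[3]=19 > 7 → no swap
j=4: nums[4]=17 > 7 → no swap
j=5: nums[5]=12 > 7 → no swap
j=6: nums[6]=6 ≤ 7 → i=1, swap nums[1],nums[6] → [5, 6, 20, 19, 17, 12, 9, 14, 8, 7]
j=7: nums[7]=14 > 7 → no swap
j=8: nums[8]=8 > 7 → no swap
final swap nums[2],nums[9] → [5, 6, 7, 19, 17, 12, 9, 14, 8, 20]; return 2
p = 2; k-1 = 8 > 2 ⇒ right

2; right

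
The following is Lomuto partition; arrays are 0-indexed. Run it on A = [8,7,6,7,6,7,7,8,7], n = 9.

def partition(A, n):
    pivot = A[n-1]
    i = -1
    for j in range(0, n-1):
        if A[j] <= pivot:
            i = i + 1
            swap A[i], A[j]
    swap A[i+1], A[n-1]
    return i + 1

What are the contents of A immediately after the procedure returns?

pivot=7, i=-1
j=0: 8>7, skip
j=1: 7≤7, i=0, swap(0,1) ⇒ [7,8,6,7,6,7,7,8,7]
j=2: 6≤7, i=1, swap(1,2) ⇒ [7,6,8,7,6,7,7,8,7]
j=3: 7≤7, i=2, swap(2,3) ⇒ [7,6,7,8,6,7,7,8,7]
j=4: 6≤7, i=3, swap(3,4) ⇒ [7,6,7,6,8,7,7,8,7]
j=5: 7≤7, i=4, swap(4,5) ⇒ [7,6,7,6,7,8,7,8,7]
j=6: 7≤7, i=5, swap(5,6) ⇒ [7,6,7,6,7,7,8,8,7]
j=7: 8>7, skip
swap(6,8) ⇒ [7,6,7,6,7,7,7,8,8]; return 6

[7,6,7,6,7,7,7,8,8]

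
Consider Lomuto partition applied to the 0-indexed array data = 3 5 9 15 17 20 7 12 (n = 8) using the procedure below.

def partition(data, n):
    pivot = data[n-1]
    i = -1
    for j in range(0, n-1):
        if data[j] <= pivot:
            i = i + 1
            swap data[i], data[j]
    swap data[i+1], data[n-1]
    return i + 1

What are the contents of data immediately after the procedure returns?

pivot = data[7] = 12; i = -1
j=0: data[0]=3 ≤ 12 → i=0, swap data[0],data[0] (no change) → 3 5 9 15 17 20 7 12
j=1: data[1]=5 ≤ 12 → i=1, swap data[1],data[1] (no change) → 3 5 9 15 17 20 7 12
j=2: data[2]=9 ≤ 12 → i=2, swap data[2],data[2] (no change) → 3 5 9 15 17 20 7 12
j=3: data[3]=15 > 12 → no swap
j=4: data[4]=17 > 12 → no swap
j=5: data[5]=20 > 12 → no swap
j=6: data[6]=7 ≤ 12 → i=3, swap data[3],data[6] → 3 5 9 7 17 20 15 12
final swap data[4],data[7] → 3 5 9 7 12 20 15 17; return 4

3 5 9 7 12 20 15 17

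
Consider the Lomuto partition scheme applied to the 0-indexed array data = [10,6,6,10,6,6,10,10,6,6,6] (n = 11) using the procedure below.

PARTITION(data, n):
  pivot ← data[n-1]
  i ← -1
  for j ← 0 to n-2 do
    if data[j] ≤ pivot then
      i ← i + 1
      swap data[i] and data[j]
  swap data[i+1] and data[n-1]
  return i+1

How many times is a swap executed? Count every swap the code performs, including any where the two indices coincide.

pivot=6, i=-1
j=0: 10>6, skip
j=1: 6≤6, i=0, swap(0,1) ⇒ [6,10,6,10,6,6,10,10,6,6,6]
j=2: 6≤6, i=1, swap(1,2) ⇒ [6,6,10,10,6,6,10,10,6,6,6]
j=3: 10>6, skip
j=4: 6≤6, i=2, swap(2,4) ⇒ [6,6,6,10,10,6,10,10,6,6,6]
j=5: 6≤6, i=3, swap(3,5) ⇒ [6,6,6,6,10,10,10,10,6,6,6]
j=6: 10>6, skip
j=7: 10>6, skip
j=8: 6≤6, i=4, swap(4,8) ⇒ [6,6,6,6,6,10,10,10,10,6,6]
j=9: 6≤6, i=5, swap(5,9) ⇒ [6,6,6,6,6,6,10,10,10,10,6]
swap(6,10) ⇒ [6,6,6,6,6,6,6,10,10,10,10]; return 6

7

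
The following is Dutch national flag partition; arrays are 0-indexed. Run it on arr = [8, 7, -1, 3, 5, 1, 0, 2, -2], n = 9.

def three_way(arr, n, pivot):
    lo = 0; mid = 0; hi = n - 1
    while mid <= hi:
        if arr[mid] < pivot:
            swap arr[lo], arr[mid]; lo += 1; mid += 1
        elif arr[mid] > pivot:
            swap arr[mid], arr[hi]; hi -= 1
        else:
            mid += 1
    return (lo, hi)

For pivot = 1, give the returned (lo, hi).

(3, 3)

pivot = 1; lo=0, mid=0, hi=8
arr[mid]=8>1: swap arr[0],arr[8]; hi=7 → [-2, 7, -1, 3, 5, 1, 0, 2, 8]
arr[mid]=-2<1: swap arr[0],arr[0]; lo=1,mid=1 → [-2, 7, -1, 3, 5, 1, 0, 2, 8]
arr[mid]=7>1: swap arr[1],arr[7]; hi=6 → [-2, 2, -1, 3, 5, 1, 0, 7, 8]
arr[mid]=2>1: swap arr[1],arr[6]; hi=5 → [-2, 0, -1, 3, 5, 1, 2, 7, 8]
arr[mid]=0<1: swap arr[1],arr[1]; lo=2,mid=2 → [-2, 0, -1, 3, 5, 1, 2, 7, 8]
arr[mid]=-1<1: swap arr[2],arr[2]; lo=3,mid=3 → [-2, 0, -1, 3, 5, 1, 2, 7, 8]
arr[mid]=3>1: swap arr[3],arr[5]; hi=4 → [-2, 0, -1, 1, 5, 3, 2, 7, 8]
arr[mid]=1=1: mid=4
arr[mid]=5>1: swap arr[4],arr[4]; hi=3 → [-2, 0, -1, 1, 5, 3, 2, 7, 8]
end: lo=3, hi=3; arr = [-2, 0, -1, 1, 5, 3, 2, 7, 8]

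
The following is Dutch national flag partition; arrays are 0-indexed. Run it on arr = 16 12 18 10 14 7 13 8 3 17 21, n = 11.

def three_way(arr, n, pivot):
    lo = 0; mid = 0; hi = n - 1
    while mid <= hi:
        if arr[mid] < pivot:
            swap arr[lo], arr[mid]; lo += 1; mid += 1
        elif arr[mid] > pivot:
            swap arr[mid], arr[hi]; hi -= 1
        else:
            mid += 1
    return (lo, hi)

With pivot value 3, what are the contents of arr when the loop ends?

pivot = 3; lo=0, mid=0, hi=10
arr[mid]=16>3: swap arr[0],arr[10]; hi=9 → 21 12 18 10 14 7 13 8 3 17 16
arr[mid]=21>3: swap arr[0],arr[9]; hi=8 → 17 12 18 10 14 7 13 8 3 21 16
arr[mid]=17>3: swap arr[0],arr[8]; hi=7 → 3 12 18 10 14 7 13 8 17 21 16
arr[mid]=3=3: mid=1
arr[mid]=12>3: swap arr[1],arr[7]; hi=6 → 3 8 18 10 14 7 13 12 17 21 16
arr[mid]=8>3: swap arr[1],arr[6]; hi=5 → 3 13 18 10 14 7 8 12 17 21 16
arr[mid]=13>3: swap arr[1],arr[5]; hi=4 → 3 7 18 10 14 13 8 12 17 21 16
arr[mid]=7>3: swap arr[1],arr[4]; hi=3 → 3 14 18 10 7 13 8 12 17 21 16
arr[mid]=14>3: swap arr[1],arr[3]; hi=2 → 3 10 18 14 7 13 8 12 17 21 16
arr[mid]=10>3: swap arr[1],arr[2]; hi=1 → 3 18 10 14 7 13 8 12 17 21 16
arr[mid]=18>3: swap arr[1],arr[1]; hi=0 → 3 18 10 14 7 13 8 12 17 21 16
end: lo=0, hi=0; arr = 3 18 10 14 7 13 8 12 17 21 16

3 18 10 14 7 13 8 12 17 21 16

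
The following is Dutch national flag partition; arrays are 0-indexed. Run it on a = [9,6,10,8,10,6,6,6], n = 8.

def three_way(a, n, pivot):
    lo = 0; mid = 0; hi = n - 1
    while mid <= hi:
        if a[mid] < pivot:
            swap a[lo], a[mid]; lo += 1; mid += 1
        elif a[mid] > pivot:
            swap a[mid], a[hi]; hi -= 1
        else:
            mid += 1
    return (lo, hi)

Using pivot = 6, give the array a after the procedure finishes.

lo=0 mid=0 hi=7
9>6: swap(0,7), hi=6 ⇒ [6,6,10,8,10,6,6,9]
6=6: mid=1
6=6: mid=2
10>6: swap(2,6), hi=5 ⇒ [6,6,6,8,10,6,10,9]
6=6: mid=3
8>6: swap(3,5), hi=4 ⇒ [6,6,6,6,10,8,10,9]
6=6: mid=4
10>6: swap(4,4), hi=3 ⇒ [6,6,6,6,10,8,10,9]
done. lo=0 hi=3; a=[6,6,6,6,10,8,10,9]

[6,6,6,6,10,8,10,9]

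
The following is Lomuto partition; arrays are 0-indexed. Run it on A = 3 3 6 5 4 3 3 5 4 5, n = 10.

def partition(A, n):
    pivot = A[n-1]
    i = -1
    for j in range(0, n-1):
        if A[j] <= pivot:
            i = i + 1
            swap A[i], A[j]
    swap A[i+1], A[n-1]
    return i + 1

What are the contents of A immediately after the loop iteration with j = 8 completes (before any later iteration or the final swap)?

pivot=5, i=-1
j=0: 3≤5, i=0, swap(0,0) ⇒ 3 3 6 5 4 3 3 5 4 5
j=1: 3≤5, i=1, swap(1,1) ⇒ 3 3 6 5 4 3 3 5 4 5
j=2: 6>5, skip
j=3: 5≤5, i=2, swap(2,3) ⇒ 3 3 5 6 4 3 3 5 4 5
j=4: 4≤5, i=3, swap(3,4) ⇒ 3 3 5 4 6 3 3 5 4 5
j=5: 3≤5, i=4, swap(4,5) ⇒ 3 3 5 4 3 6 3 5 4 5
j=6: 3≤5, i=5, swap(5,6) ⇒ 3 3 5 4 3 3 6 5 4 5
j=7: 5≤5, i=6, swap(6,7) ⇒ 3 3 5 4 3 3 5 6 4 5
j=8: 4≤5, i=7, swap(7,8) ⇒ 3 3 5 4 3 3 5 4 6 5
(after j=8) A = 3 3 5 4 3 3 5 4 6 5

3 3 5 4 3 3 5 4 6 5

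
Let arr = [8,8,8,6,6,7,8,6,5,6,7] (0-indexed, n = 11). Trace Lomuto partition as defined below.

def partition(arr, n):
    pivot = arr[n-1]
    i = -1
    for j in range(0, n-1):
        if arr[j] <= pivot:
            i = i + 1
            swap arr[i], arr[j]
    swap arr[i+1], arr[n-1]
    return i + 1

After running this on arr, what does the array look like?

[6,6,7,6,5,6,7,8,8,8,8]

pivot=7, i=-1
j=0: 8>7, skip
j=1: 8>7, skip
j=2: 8>7, skip
j=3: 6≤7, i=0, swap(0,3) ⇒ [6,8,8,8,6,7,8,6,5,6,7]
j=4: 6≤7, i=1, swap(1,4) ⇒ [6,6,8,8,8,7,8,6,5,6,7]
j=5: 7≤7, i=2, swap(2,5) ⇒ [6,6,7,8,8,8,8,6,5,6,7]
j=6: 8>7, skip
j=7: 6≤7, i=3, swap(3,7) ⇒ [6,6,7,6,8,8,8,8,5,6,7]
j=8: 5≤7, i=4, swap(4,8) ⇒ [6,6,7,6,5,8,8,8,8,6,7]
j=9: 6≤7, i=5, swap(5,9) ⇒ [6,6,7,6,5,6,8,8,8,8,7]
swap(6,10) ⇒ [6,6,7,6,5,6,7,8,8,8,8]; return 6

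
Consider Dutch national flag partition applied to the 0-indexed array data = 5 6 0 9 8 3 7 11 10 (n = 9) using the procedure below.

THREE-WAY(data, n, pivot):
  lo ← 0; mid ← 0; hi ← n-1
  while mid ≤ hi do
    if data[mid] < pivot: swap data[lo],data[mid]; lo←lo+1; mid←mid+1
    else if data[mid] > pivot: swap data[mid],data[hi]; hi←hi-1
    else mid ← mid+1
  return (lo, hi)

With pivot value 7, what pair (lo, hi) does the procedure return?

(4, 4)

pivot = 7; lo=0, mid=0, hi=8
data[mid]=5<7: swap data[0],data[0]; lo=1,mid=1 → 5 6 0 9 8 3 7 11 10
data[mid]=6<7: swap data[1],data[1]; lo=2,mid=2 → 5 6 0 9 8 3 7 11 10
data[mid]=0<7: swap data[2],data[2]; lo=3,mid=3 → 5 6 0 9 8 3 7 11 10
data[mid]=9>7: swap data[3],data[8]; hi=7 → 5 6 0 10 8 3 7 11 9
data[mid]=10>7: swap data[3],data[7]; hi=6 → 5 6 0 11 8 3 7 10 9
data[mid]=11>7: swap data[3],data[6]; hi=5 → 5 6 0 7 8 3 11 10 9
data[mid]=7=7: mid=4
data[mid]=8>7: swap data[4],data[5]; hi=4 → 5 6 0 7 3 8 11 10 9
data[mid]=3<7: swap data[3],data[4]; lo=4,mid=5 → 5 6 0 3 7 8 11 10 9
end: lo=4, hi=4; data = 5 6 0 3 7 8 11 10 9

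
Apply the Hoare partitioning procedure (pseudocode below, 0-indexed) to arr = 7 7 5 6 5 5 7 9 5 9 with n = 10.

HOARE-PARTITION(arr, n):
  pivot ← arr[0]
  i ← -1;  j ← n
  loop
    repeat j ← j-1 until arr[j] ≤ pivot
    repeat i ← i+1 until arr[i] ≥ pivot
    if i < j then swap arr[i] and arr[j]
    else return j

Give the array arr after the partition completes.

5 7 5 6 5 5 7 9 7 9

pivot = arr[0] = 7; i = -1, j = 10
j→8 (arr[8]=5≤7), i→0 (arr[0]=7≥7); i<j, swap → 5 7 5 6 5 5 7 9 7 9
j→6 (arr[6]=7≤7), i→1 (arr[1]=7≥7); i<j, swap → 5 7 5 6 5 5 7 9 7 9
j→5, i→6; i≥j, return j=5. arr = 5 7 5 6 5 5 7 9 7 9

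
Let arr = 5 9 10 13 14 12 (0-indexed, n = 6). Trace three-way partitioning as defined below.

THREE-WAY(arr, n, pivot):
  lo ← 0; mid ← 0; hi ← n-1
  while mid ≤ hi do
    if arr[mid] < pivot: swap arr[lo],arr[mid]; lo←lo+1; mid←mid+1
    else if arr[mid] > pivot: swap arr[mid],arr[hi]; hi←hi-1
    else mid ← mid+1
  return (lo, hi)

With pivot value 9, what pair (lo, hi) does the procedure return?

(1, 1)

pivot = 9; lo=0, mid=0, hi=5
arr[mid]=5<9: swap arr[0],arr[0]; lo=1,mid=1 → 5 9 10 13 14 12
arr[mid]=9=9: mid=2
arr[mid]=10>9: swap arr[2],arr[5]; hi=4 → 5 9 12 13 14 10
arr[mid]=12>9: swap arr[2],arr[4]; hi=3 → 5 9 14 13 12 10
arr[mid]=14>9: swap arr[2],arr[3]; hi=2 → 5 9 13 14 12 10
arr[mid]=13>9: swap arr[2],arr[2]; hi=1 → 5 9 13 14 12 10
end: lo=1, hi=1; arr = 5 9 13 14 12 10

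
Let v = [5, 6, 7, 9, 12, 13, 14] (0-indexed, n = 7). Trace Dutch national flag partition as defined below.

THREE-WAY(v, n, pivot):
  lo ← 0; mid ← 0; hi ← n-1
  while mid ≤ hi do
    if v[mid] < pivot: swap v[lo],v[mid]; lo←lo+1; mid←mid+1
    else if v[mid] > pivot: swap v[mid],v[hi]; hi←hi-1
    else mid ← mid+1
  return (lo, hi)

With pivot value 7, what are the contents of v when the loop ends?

pivot = 7; lo=0, mid=0, hi=6
v[mid]=5<7: swap v[0],v[0]; lo=1,mid=1 → [5, 6, 7, 9, 12, 13, 14]
v[mid]=6<7: swap v[1],v[1]; lo=2,mid=2 → [5, 6, 7, 9, 12, 13, 14]
v[mid]=7=7: mid=3
v[mid]=9>7: swap v[3],v[6]; hi=5 → [5, 6, 7, 14, 12, 13, 9]
v[mid]=14>7: swap v[3],v[5]; hi=4 → [5, 6, 7, 13, 12, 14, 9]
v[mid]=13>7: swap v[3],v[4]; hi=3 → [5, 6, 7, 12, 13, 14, 9]
v[mid]=12>7: swap v[3],v[3]; hi=2 → [5, 6, 7, 12, 13, 14, 9]
end: lo=2, hi=2; v = [5, 6, 7, 12, 13, 14, 9]

[5, 6, 7, 12, 13, 14, 9]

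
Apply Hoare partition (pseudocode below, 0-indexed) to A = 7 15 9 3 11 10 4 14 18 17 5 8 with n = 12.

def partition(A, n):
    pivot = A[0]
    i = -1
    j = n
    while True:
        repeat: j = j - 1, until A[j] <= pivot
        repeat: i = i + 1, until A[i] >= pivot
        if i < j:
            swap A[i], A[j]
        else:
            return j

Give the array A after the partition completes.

5 4 3 9 11 10 15 14 18 17 7 8

pivot=7
j stops at 10 (5), i stops at 0 (7); swap ⇒ 5 15 9 3 11 10 4 14 18 17 7 8
j stops at 6 (4), i stops at 1 (15); swap ⇒ 5 4 9 3 11 10 15 14 18 17 7 8
j stops at 3 (3), i stops at 2 (9); swap ⇒ 5 4 3 9 11 10 15 14 18 17 7 8
j stops at 2, i stops at 3; i≥j ⇒ return 2. A=5 4 3 9 11 10 15 14 18 17 7 8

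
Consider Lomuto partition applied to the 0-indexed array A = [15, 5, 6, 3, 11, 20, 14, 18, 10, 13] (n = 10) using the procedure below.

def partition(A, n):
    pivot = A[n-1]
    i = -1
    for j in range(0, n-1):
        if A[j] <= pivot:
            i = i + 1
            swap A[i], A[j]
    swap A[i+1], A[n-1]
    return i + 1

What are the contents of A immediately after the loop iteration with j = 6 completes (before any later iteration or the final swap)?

[5, 6, 3, 11, 15, 20, 14, 18, 10, 13]

pivot=13, i=-1
j=0: 15>13, skip
j=1: 5≤13, i=0, swap(0,1) ⇒ [5, 15, 6, 3, 11, 20, 14, 18, 10, 13]
j=2: 6≤13, i=1, swap(1,2) ⇒ [5, 6, 15, 3, 11, 20, 14, 18, 10, 13]
j=3: 3≤13, i=2, swap(2,3) ⇒ [5, 6, 3, 15, 11, 20, 14, 18, 10, 13]
j=4: 11≤13, i=3, swap(3,4) ⇒ [5, 6, 3, 11, 15, 20, 14, 18, 10, 13]
j=5: 20>13, skip
j=6: 14>13, skip
(after j=6) A = [5, 6, 3, 11, 15, 20, 14, 18, 10, 13]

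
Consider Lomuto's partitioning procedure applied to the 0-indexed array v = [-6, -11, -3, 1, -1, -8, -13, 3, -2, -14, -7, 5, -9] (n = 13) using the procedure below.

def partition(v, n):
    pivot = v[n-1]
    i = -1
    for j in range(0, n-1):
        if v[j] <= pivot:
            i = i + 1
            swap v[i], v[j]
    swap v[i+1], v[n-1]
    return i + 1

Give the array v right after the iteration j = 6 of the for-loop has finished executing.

[-11, -13, -3, 1, -1, -8, -6, 3, -2, -14, -7, 5, -9]

pivot = v[12] = -9; i = -1
j=0: v[0]=-6 > -9 → no swap
j=1: v[1]=-11 ≤ -9 → i=0, swap v[0],v[1] → [-11, -6, -3, 1, -1, -8, -13, 3, -2, -14, -7, 5, -9]
j=2: v[2]=-3 > -9 → no swap
j=3: v[3]=1 > -9 → no swap
j=4: v[4]=-1 > -9 → no swap
j=5: v[5]=-8 > -9 → no swap
j=6: v[6]=-13 ≤ -9 → i=1, swap v[1],v[6] → [-11, -13, -3, 1, -1, -8, -6, 3, -2, -14, -7, 5, -9]
(after j=6) v = [-11, -13, -3, 1, -1, -8, -6, 3, -2, -14, -7, 5, -9]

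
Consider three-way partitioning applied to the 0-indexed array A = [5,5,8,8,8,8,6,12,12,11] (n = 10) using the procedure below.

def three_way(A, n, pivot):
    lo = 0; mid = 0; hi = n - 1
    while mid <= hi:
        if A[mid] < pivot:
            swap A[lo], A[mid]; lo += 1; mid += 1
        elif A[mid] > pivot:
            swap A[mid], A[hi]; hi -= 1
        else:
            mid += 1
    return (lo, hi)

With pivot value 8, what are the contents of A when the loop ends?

[5,5,6,8,8,8,8,12,11,12]

pivot = 8; lo=0, mid=0, hi=9
A[mid]=5<8: swap A[0],A[0]; lo=1,mid=1 → [5,5,8,8,8,8,6,12,12,11]
A[mid]=5<8: swap A[1],A[1]; lo=2,mid=2 → [5,5,8,8,8,8,6,12,12,11]
A[mid]=8=8: mid=3
A[mid]=8=8: mid=4
A[mid]=8=8: mid=5
A[mid]=8=8: mid=6
A[mid]=6<8: swap A[2],A[6]; lo=3,mid=7 → [5,5,6,8,8,8,8,12,12,11]
A[mid]=12>8: swap A[7],A[9]; hi=8 → [5,5,6,8,8,8,8,11,12,12]
A[mid]=11>8: swap A[7],A[8]; hi=7 → [5,5,6,8,8,8,8,12,11,12]
A[mid]=12>8: swap A[7],A[7]; hi=6 → [5,5,6,8,8,8,8,12,11,12]
end: lo=3, hi=6; A = [5,5,6,8,8,8,8,12,11,12]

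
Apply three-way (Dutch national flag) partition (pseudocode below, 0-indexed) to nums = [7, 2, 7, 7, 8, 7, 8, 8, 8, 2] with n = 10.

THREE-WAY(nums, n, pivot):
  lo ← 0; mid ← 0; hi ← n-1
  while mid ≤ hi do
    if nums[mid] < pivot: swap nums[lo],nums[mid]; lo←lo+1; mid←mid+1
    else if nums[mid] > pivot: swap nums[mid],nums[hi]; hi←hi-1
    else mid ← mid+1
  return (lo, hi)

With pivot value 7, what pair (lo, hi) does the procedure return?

(2, 5)

pivot = 7; lo=0, mid=0, hi=9
nums[mid]=7=7: mid=1
nums[mid]=2<7: swap nums[0],nums[1]; lo=1,mid=2 → [2, 7, 7, 7, 8, 7, 8, 8, 8, 2]
nums[mid]=7=7: mid=3
nums[mid]=7=7: mid=4
nums[mid]=8>7: swap nums[4],nums[9]; hi=8 → [2, 7, 7, 7, 2, 7, 8, 8, 8, 8]
nums[mid]=2<7: swap nums[1],nums[4]; lo=2,mid=5 → [2, 2, 7, 7, 7, 7, 8, 8, 8, 8]
nums[mid]=7=7: mid=6
nums[mid]=8>7: swap nums[6],nums[8]; hi=7 → [2, 2, 7, 7, 7, 7, 8, 8, 8, 8]
nums[mid]=8>7: swap nums[6],nums[7]; hi=6 → [2, 2, 7, 7, 7, 7, 8, 8, 8, 8]
nums[mid]=8>7: swap nums[6],nums[6]; hi=5 → [2, 2, 7, 7, 7, 7, 8, 8, 8, 8]
end: lo=2, hi=5; nums = [2, 2, 7, 7, 7, 7, 8, 8, 8, 8]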